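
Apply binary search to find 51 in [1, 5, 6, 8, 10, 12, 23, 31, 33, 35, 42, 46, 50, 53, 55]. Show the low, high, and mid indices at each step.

Binary search for 51 in [1, 5, 6, 8, 10, 12, 23, 31, 33, 35, 42, 46, 50, 53, 55]:

lo=0, hi=14, mid=7, arr[mid]=31 -> 31 < 51, search right half
lo=8, hi=14, mid=11, arr[mid]=46 -> 46 < 51, search right half
lo=12, hi=14, mid=13, arr[mid]=53 -> 53 > 51, search left half
lo=12, hi=12, mid=12, arr[mid]=50 -> 50 < 51, search right half
lo=13 > hi=12, target 51 not found

Binary search determines that 51 is not in the array after 4 comparisons. The search space was exhausted without finding the target.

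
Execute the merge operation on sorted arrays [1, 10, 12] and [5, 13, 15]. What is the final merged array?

Merging process:

Compare 1 vs 5: take 1 from left. Merged: [1]
Compare 10 vs 5: take 5 from right. Merged: [1, 5]
Compare 10 vs 13: take 10 from left. Merged: [1, 5, 10]
Compare 12 vs 13: take 12 from left. Merged: [1, 5, 10, 12]
Append remaining from right: [13, 15]. Merged: [1, 5, 10, 12, 13, 15]

Final merged array: [1, 5, 10, 12, 13, 15]
Total comparisons: 4

The merged array is [1, 5, 10, 12, 13, 15], requiring 4 comparisons. The merge step runs in O(n) time where n is the total number of elements.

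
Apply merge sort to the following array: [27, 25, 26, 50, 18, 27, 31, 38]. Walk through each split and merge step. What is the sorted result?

Merge sort trace:

Split: [27, 25, 26, 50, 18, 27, 31, 38] -> [27, 25, 26, 50] and [18, 27, 31, 38]
  Split: [27, 25, 26, 50] -> [27, 25] and [26, 50]
    Split: [27, 25] -> [27] and [25]
    Merge: [27] + [25] -> [25, 27]
    Split: [26, 50] -> [26] and [50]
    Merge: [26] + [50] -> [26, 50]
  Merge: [25, 27] + [26, 50] -> [25, 26, 27, 50]
  Split: [18, 27, 31, 38] -> [18, 27] and [31, 38]
    Split: [18, 27] -> [18] and [27]
    Merge: [18] + [27] -> [18, 27]
    Split: [31, 38] -> [31] and [38]
    Merge: [31] + [38] -> [31, 38]
  Merge: [18, 27] + [31, 38] -> [18, 27, 31, 38]
Merge: [25, 26, 27, 50] + [18, 27, 31, 38] -> [18, 25, 26, 27, 27, 31, 38, 50]

Final sorted array: [18, 25, 26, 27, 27, 31, 38, 50]

The merge sort proceeds by recursively splitting the array and merging sorted halves.
After all merges, the sorted array is [18, 25, 26, 27, 27, 31, 38, 50].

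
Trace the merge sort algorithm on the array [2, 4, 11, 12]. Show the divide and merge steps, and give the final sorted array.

Merge sort trace:

Split: [2, 4, 11, 12] -> [2, 4] and [11, 12]
  Split: [2, 4] -> [2] and [4]
  Merge: [2] + [4] -> [2, 4]
  Split: [11, 12] -> [11] and [12]
  Merge: [11] + [12] -> [11, 12]
Merge: [2, 4] + [11, 12] -> [2, 4, 11, 12]

Final sorted array: [2, 4, 11, 12]

The merge sort proceeds by recursively splitting the array and merging sorted halves.
After all merges, the sorted array is [2, 4, 11, 12].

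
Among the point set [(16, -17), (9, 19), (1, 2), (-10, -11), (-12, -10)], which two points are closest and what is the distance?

Computing all pairwise distances among 5 points:

d((16, -17), (9, 19)) = 36.6742
d((16, -17), (1, 2)) = 24.2074
d((16, -17), (-10, -11)) = 26.6833
d((16, -17), (-12, -10)) = 28.8617
d((9, 19), (1, 2)) = 18.7883
d((9, 19), (-10, -11)) = 35.5106
d((9, 19), (-12, -10)) = 35.805
d((1, 2), (-10, -11)) = 17.0294
d((1, 2), (-12, -10)) = 17.6918
d((-10, -11), (-12, -10)) = 2.2361 <-- minimum

Closest pair: (-10, -11) and (-12, -10) with distance 2.2361

The closest pair is (-10, -11) and (-12, -10) with Euclidean distance 2.2361. For 5 points, brute-force pairwise comparison is shown above. For large n, the divide-and-conquer algorithm (sort by x, recurse on halves, check the dividing strip) achieves O(n log n).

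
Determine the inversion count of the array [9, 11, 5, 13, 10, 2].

Finding inversions in [9, 11, 5, 13, 10, 2]:

(0, 2): arr[0]=9 > arr[2]=5
(0, 5): arr[0]=9 > arr[5]=2
(1, 2): arr[1]=11 > arr[2]=5
(1, 4): arr[1]=11 > arr[4]=10
(1, 5): arr[1]=11 > arr[5]=2
(2, 5): arr[2]=5 > arr[5]=2
(3, 4): arr[3]=13 > arr[4]=10
(3, 5): arr[3]=13 > arr[5]=2
(4, 5): arr[4]=10 > arr[5]=2

Total inversions: 9

The array has 9 inversion(s): (0,2), (0,5), (1,2), (1,4), (1,5), (2,5), (3,4), (3,5), (4,5). Each pair (i,j) satisfies i < j and arr[i] > arr[j].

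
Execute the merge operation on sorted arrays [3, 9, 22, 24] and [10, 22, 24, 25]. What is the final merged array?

Merging process:

Compare 3 vs 10: take 3 from left. Merged: [3]
Compare 9 vs 10: take 9 from left. Merged: [3, 9]
Compare 22 vs 10: take 10 from right. Merged: [3, 9, 10]
Compare 22 vs 22: take 22 from left. Merged: [3, 9, 10, 22]
Compare 24 vs 22: take 22 from right. Merged: [3, 9, 10, 22, 22]
Compare 24 vs 24: take 24 from left. Merged: [3, 9, 10, 22, 22, 24]
Append remaining from right: [24, 25]. Merged: [3, 9, 10, 22, 22, 24, 24, 25]

Final merged array: [3, 9, 10, 22, 22, 24, 24, 25]
Total comparisons: 6

The merged array is [3, 9, 10, 22, 22, 24, 24, 25], requiring 6 comparisons. The merge step runs in O(n) time where n is the total number of elements.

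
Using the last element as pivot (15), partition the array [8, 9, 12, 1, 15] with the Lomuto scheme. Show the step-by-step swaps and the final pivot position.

Lomuto partition with pivot = 15:

Initial array: [8, 9, 12, 1, 15]

arr[0]=8 <= 15: swap with position 0, array becomes [8, 9, 12, 1, 15]
arr[1]=9 <= 15: swap with position 1, array becomes [8, 9, 12, 1, 15]
arr[2]=12 <= 15: swap with position 2, array becomes [8, 9, 12, 1, 15]
arr[3]=1 <= 15: swap with position 3, array becomes [8, 9, 12, 1, 15]

Place pivot at position 4: [8, 9, 12, 1, 15]
Pivot position: 4

After partitioning with pivot 15, the array becomes [8, 9, 12, 1, 15]. The pivot is placed at index 4. All elements to the left of the pivot are <= 15, and all elements to the right are > 15.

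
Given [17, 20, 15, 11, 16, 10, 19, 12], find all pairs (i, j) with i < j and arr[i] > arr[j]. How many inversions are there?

Finding inversions in [17, 20, 15, 11, 16, 10, 19, 12]:

(0, 2): arr[0]=17 > arr[2]=15
(0, 3): arr[0]=17 > arr[3]=11
(0, 4): arr[0]=17 > arr[4]=16
(0, 5): arr[0]=17 > arr[5]=10
(0, 7): arr[0]=17 > arr[7]=12
(1, 2): arr[1]=20 > arr[2]=15
(1, 3): arr[1]=20 > arr[3]=11
(1, 4): arr[1]=20 > arr[4]=16
(1, 5): arr[1]=20 > arr[5]=10
(1, 6): arr[1]=20 > arr[6]=19
(1, 7): arr[1]=20 > arr[7]=12
(2, 3): arr[2]=15 > arr[3]=11
(2, 5): arr[2]=15 > arr[5]=10
(2, 7): arr[2]=15 > arr[7]=12
(3, 5): arr[3]=11 > arr[5]=10
(4, 5): arr[4]=16 > arr[5]=10
(4, 7): arr[4]=16 > arr[7]=12
(6, 7): arr[6]=19 > arr[7]=12

Total inversions: 18

The array has 18 inversion(s): (0,2), (0,3), (0,4), (0,5), (0,7), (1,2), (1,3), (1,4), (1,5), (1,6), (1,7), (2,3), (2,5), (2,7), (3,5), (4,5), (4,7), (6,7). Each pair (i,j) satisfies i < j and arr[i] > arr[j].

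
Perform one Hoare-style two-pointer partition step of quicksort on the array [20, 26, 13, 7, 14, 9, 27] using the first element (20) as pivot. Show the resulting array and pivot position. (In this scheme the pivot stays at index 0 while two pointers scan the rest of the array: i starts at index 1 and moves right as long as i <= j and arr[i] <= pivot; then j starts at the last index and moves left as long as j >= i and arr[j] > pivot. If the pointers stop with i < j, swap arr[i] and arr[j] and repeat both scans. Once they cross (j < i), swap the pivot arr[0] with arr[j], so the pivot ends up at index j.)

Hoare-style two-pointer partition with pivot = 20:

Initial array: [20, 26, 13, 7, 14, 9, 27]

Pointers start at i = 1, j = 6.
i stops at index 1 (arr[1]=26 > 20), j stops at index 5 (arr[5]=9 <= 20): swap arr[1] and arr[5], array becomes [20, 9, 13, 7, 14, 26, 27]
i ends at 5, j ends at 4: the pointers have crossed (j < i), so scanning stops.

Swap pivot arr[0] with arr[4] to place pivot at position 4: [14, 9, 13, 7, 20, 26, 27]
Pivot position: 4

After partitioning with pivot 20, the array becomes [14, 9, 13, 7, 20, 26, 27]. The pivot is placed at index 4. All elements to the left of the pivot are <= 20, and all elements to the right are > 20.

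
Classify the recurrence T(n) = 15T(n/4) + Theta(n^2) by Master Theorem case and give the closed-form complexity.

Master Theorem for T(n) = 15T(n/4) + O(n^2):

a = 15, b = 4, c = 2
log_b(a) = log_4(15) = 1.9534

Case 3: c = 2 > log_4(15) = 1.9534
T(n) = O(n^2) = O(n^2)

For T(n) = 15T(n/4) + O(n^2): log_4(15) = 1.9534. This is Case 3 of the Master Theorem (c > log_b(a), work dominated by root), giving O(n^2).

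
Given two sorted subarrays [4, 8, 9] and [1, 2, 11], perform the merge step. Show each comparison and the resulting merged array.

Merging process:

Compare 4 vs 1: take 1 from right. Merged: [1]
Compare 4 vs 2: take 2 from right. Merged: [1, 2]
Compare 4 vs 11: take 4 from left. Merged: [1, 2, 4]
Compare 8 vs 11: take 8 from left. Merged: [1, 2, 4, 8]
Compare 9 vs 11: take 9 from left. Merged: [1, 2, 4, 8, 9]
Append remaining from right: [11]. Merged: [1, 2, 4, 8, 9, 11]

Final merged array: [1, 2, 4, 8, 9, 11]
Total comparisons: 5

The merged array is [1, 2, 4, 8, 9, 11], requiring 5 comparisons. The merge step runs in O(n) time where n is the total number of elements.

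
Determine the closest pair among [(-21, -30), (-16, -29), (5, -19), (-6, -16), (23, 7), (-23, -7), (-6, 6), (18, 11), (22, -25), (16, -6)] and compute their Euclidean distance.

Computing all pairwise distances among 10 points:

d((-21, -30), (-16, -29)) = 5.099 <-- minimum
d((-21, -30), (5, -19)) = 28.2312
d((-21, -30), (-6, -16)) = 20.5183
d((-21, -30), (23, 7)) = 57.4891
d((-21, -30), (-23, -7)) = 23.0868
d((-21, -30), (-6, 6)) = 39.0
d((-21, -30), (18, 11)) = 56.5862
d((-21, -30), (22, -25)) = 43.2897
d((-21, -30), (16, -6)) = 44.1022
d((-16, -29), (5, -19)) = 23.2594
d((-16, -29), (-6, -16)) = 16.4012
d((-16, -29), (23, 7)) = 53.0754
d((-16, -29), (-23, -7)) = 23.0868
d((-16, -29), (-6, 6)) = 36.4005
d((-16, -29), (18, 11)) = 52.4976
d((-16, -29), (22, -25)) = 38.2099
d((-16, -29), (16, -6)) = 39.4081
d((5, -19), (-6, -16)) = 11.4018
d((5, -19), (23, 7)) = 31.6228
d((5, -19), (-23, -7)) = 30.4631
d((5, -19), (-6, 6)) = 27.313
d((5, -19), (18, 11)) = 32.6956
d((5, -19), (22, -25)) = 18.0278
d((5, -19), (16, -6)) = 17.0294
d((-6, -16), (23, 7)) = 37.0135
d((-6, -16), (-23, -7)) = 19.2354
d((-6, -16), (-6, 6)) = 22.0
d((-6, -16), (18, 11)) = 36.1248
d((-6, -16), (22, -25)) = 29.4109
d((-6, -16), (16, -6)) = 24.1661
d((23, 7), (-23, -7)) = 48.0833
d((23, 7), (-6, 6)) = 29.0172
d((23, 7), (18, 11)) = 6.4031
d((23, 7), (22, -25)) = 32.0156
d((23, 7), (16, -6)) = 14.7648
d((-23, -7), (-6, 6)) = 21.4009
d((-23, -7), (18, 11)) = 44.7772
d((-23, -7), (22, -25)) = 48.4665
d((-23, -7), (16, -6)) = 39.0128
d((-6, 6), (18, 11)) = 24.5153
d((-6, 6), (22, -25)) = 41.7732
d((-6, 6), (16, -6)) = 25.0599
d((18, 11), (22, -25)) = 36.2215
d((18, 11), (16, -6)) = 17.1172
d((22, -25), (16, -6)) = 19.9249

Closest pair: (-21, -30) and (-16, -29) with distance 5.099

The closest pair is (-21, -30) and (-16, -29) with Euclidean distance 5.099. For 10 points, brute-force pairwise comparison is shown above. For large n, the divide-and-conquer algorithm (sort by x, recurse on halves, check the dividing strip) achieves O(n log n).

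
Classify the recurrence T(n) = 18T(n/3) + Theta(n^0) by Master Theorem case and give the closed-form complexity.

Master Theorem for T(n) = 18T(n/3) + O(n^0):

a = 18, b = 3, c = 0
log_b(a) = log_3(18) = 2.6309

Case 1: c = 0 < log_3(18) = 2.6309
T(n) = O(n^(log_3 18))

For T(n) = 18T(n/3) + O(n^0): log_3(18) = 2.6309. This is Case 1 of the Master Theorem (c < log_b(a), work dominated by leaves), giving O(n^(log_3 18)).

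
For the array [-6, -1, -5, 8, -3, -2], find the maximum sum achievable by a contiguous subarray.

Using Kadane's algorithm on [-6, -1, -5, 8, -3, -2]:

Scanning through the array:
Position 1 (value -1): max_ending_here = -1, max_so_far = -1
Position 2 (value -5): max_ending_here = -5, max_so_far = -1
Position 3 (value 8): max_ending_here = 8, max_so_far = 8
Position 4 (value -3): max_ending_here = 5, max_so_far = 8
Position 5 (value -2): max_ending_here = 3, max_so_far = 8

Maximum subarray: [8]
Maximum sum: 8

The maximum subarray is [8] with sum 8. This subarray runs from index 3 to index 3.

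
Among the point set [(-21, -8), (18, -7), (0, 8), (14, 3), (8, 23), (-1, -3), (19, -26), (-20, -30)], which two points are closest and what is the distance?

Computing all pairwise distances among 8 points:

d((-21, -8), (18, -7)) = 39.0128
d((-21, -8), (0, 8)) = 26.4008
d((-21, -8), (14, 3)) = 36.6879
d((-21, -8), (8, 23)) = 42.45
d((-21, -8), (-1, -3)) = 20.6155
d((-21, -8), (19, -26)) = 43.8634
d((-21, -8), (-20, -30)) = 22.0227
d((18, -7), (0, 8)) = 23.4307
d((18, -7), (14, 3)) = 10.7703 <-- minimum
d((18, -7), (8, 23)) = 31.6228
d((18, -7), (-1, -3)) = 19.4165
d((18, -7), (19, -26)) = 19.0263
d((18, -7), (-20, -30)) = 44.4185
d((0, 8), (14, 3)) = 14.8661
d((0, 8), (8, 23)) = 17.0
d((0, 8), (-1, -3)) = 11.0454
d((0, 8), (19, -26)) = 38.9487
d((0, 8), (-20, -30)) = 42.9418
d((14, 3), (8, 23)) = 20.8806
d((14, 3), (-1, -3)) = 16.1555
d((14, 3), (19, -26)) = 29.4279
d((14, 3), (-20, -30)) = 47.3814
d((8, 23), (-1, -3)) = 27.5136
d((8, 23), (19, -26)) = 50.2195
d((8, 23), (-20, -30)) = 59.9416
d((-1, -3), (19, -26)) = 30.4795
d((-1, -3), (-20, -30)) = 33.0151
d((19, -26), (-20, -30)) = 39.2046

Closest pair: (18, -7) and (14, 3) with distance 10.7703

The closest pair is (18, -7) and (14, 3) with Euclidean distance 10.7703. For 8 points, brute-force pairwise comparison is shown above. For large n, the divide-and-conquer algorithm (sort by x, recurse on halves, check the dividing strip) achieves O(n log n).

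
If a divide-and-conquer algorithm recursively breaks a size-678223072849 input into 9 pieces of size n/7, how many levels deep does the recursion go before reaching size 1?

For divide and conquer with division factor 7:

Problem sizes at each level:
Level 0: 678223072849
Level 1: 96889010407
Level 2: 13841287201
Level 3: 1977326743
Level 4: 282475249
Level 5: 40353607
Level 6: 5764801
Level 7: 823543
Level 8: 117649
Level 9: 16807
Level 10: 2401
Level 11: 343
Level 12: 49
Level 13: 7
Level 14: 1

The root is level 0 and the size-1 base case is level 14 (the tree spans levels 0 through 14, i.e. 15 levels counting the root), so the depth is the number of divisions: log_7(678223072849) = 14

The recursion tree depth is log_7(678223072849) = 14. At each level, the problem size is divided by 7, so it takes 14 divisions to reduce to a base case of size 1. The algorithm makes 9 recursive calls at each level.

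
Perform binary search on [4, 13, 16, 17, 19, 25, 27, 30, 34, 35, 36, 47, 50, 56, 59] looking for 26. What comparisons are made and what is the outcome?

Binary search for 26 in [4, 13, 16, 17, 19, 25, 27, 30, 34, 35, 36, 47, 50, 56, 59]:

lo=0, hi=14, mid=7, arr[mid]=30 -> 30 > 26, search left half
lo=0, hi=6, mid=3, arr[mid]=17 -> 17 < 26, search right half
lo=4, hi=6, mid=5, arr[mid]=25 -> 25 < 26, search right half
lo=6, hi=6, mid=6, arr[mid]=27 -> 27 > 26, search left half
lo=6 > hi=5, target 26 not found

Binary search determines that 26 is not in the array after 4 comparisons. The search space was exhausted without finding the target.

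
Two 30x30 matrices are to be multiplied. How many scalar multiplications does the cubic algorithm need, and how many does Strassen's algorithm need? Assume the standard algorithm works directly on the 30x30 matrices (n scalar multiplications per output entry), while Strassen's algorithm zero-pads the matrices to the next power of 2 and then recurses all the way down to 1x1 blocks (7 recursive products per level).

Matrix multiplication for 30x30 matrices:

Strassen's algorithm requires power-of-2 dimensions. Pad 30x30 to 32x32 (next power of 2).

Standard algorithm: 30^3 = 27000 multiplications
Strassen's algorithm: 7^(log2(32)) = 7^5 = 16807 multiplications
Savings: 27000 - 16807 = 10193 multiplications

Standard: 27000 multiplications (30^3). Strassen: 16807 multiplications (7^5, after padding to 32x32). Strassen reduces 8 recursive multiplications to 7 at each level.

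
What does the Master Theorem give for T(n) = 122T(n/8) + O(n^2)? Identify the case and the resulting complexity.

Master Theorem for T(n) = 122T(n/8) + O(n^2):

a = 122, b = 8, c = 2
log_b(a) = log_8(122) = 2.3102

Case 1: c = 2 < log_8(122) = 2.3102
T(n) = O(n^(log_8 122))

For T(n) = 122T(n/8) + O(n^2): log_8(122) = 2.3102. This is Case 1 of the Master Theorem (c < log_b(a), work dominated by leaves), giving O(n^(log_8 122)).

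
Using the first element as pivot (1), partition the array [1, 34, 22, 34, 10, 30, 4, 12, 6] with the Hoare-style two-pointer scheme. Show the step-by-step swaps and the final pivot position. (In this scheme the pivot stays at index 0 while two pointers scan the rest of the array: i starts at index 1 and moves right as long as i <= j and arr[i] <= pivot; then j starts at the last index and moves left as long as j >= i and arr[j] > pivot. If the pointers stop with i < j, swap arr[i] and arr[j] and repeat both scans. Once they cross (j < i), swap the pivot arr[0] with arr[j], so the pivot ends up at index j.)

Hoare-style two-pointer partition with pivot = 1:

Initial array: [1, 34, 22, 34, 10, 30, 4, 12, 6]

Pointers start at i = 1, j = 8.
i ends at 1, j ends at 0: the pointers have crossed (j < i), so scanning stops.

j = 0, so swapping arr[0] with arr[j] leaves the pivot at position 0: [1, 34, 22, 34, 10, 30, 4, 12, 6]
Pivot position: 0

After partitioning with pivot 1, the array becomes [1, 34, 22, 34, 10, 30, 4, 12, 6]. The pivot is placed at index 0. All elements to the left of the pivot are <= 1, and all elements to the right are > 1.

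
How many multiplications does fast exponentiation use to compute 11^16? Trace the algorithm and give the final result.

Computing 11^16 by squaring (build up from 11^1; each line after the first costs one multiplication):

11^1 = 11
11^2 = (11^1)^2 = 11^2 = 121
11^4 = (11^2)^2 = 121^2 = 14641
11^8 = (11^4)^2 = 14641^2 = 214358881
11^16 = (11^8)^2 = 214358881^2 = 45949729863572161

Result: 45949729863572161
Multiplications needed: 4 (4 lines after 11^1)

11^16 = 45949729863572161. Using exponentiation by squaring, this requires 4 multiplications. The key idea: if the exponent is even, square the half-power; if odd, multiply by the base once.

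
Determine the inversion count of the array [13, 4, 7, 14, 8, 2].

Finding inversions in [13, 4, 7, 14, 8, 2]:

(0, 1): arr[0]=13 > arr[1]=4
(0, 2): arr[0]=13 > arr[2]=7
(0, 4): arr[0]=13 > arr[4]=8
(0, 5): arr[0]=13 > arr[5]=2
(1, 5): arr[1]=4 > arr[5]=2
(2, 5): arr[2]=7 > arr[5]=2
(3, 4): arr[3]=14 > arr[4]=8
(3, 5): arr[3]=14 > arr[5]=2
(4, 5): arr[4]=8 > arr[5]=2

Total inversions: 9

The array has 9 inversion(s): (0,1), (0,2), (0,4), (0,5), (1,5), (2,5), (3,4), (3,5), (4,5). Each pair (i,j) satisfies i < j and arr[i] > arr[j].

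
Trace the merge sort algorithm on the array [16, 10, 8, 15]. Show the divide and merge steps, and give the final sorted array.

Merge sort trace:

Split: [16, 10, 8, 15] -> [16, 10] and [8, 15]
  Split: [16, 10] -> [16] and [10]
  Merge: [16] + [10] -> [10, 16]
  Split: [8, 15] -> [8] and [15]
  Merge: [8] + [15] -> [8, 15]
Merge: [10, 16] + [8, 15] -> [8, 10, 15, 16]

Final sorted array: [8, 10, 15, 16]

The merge sort proceeds by recursively splitting the array and merging sorted halves.
After all merges, the sorted array is [8, 10, 15, 16].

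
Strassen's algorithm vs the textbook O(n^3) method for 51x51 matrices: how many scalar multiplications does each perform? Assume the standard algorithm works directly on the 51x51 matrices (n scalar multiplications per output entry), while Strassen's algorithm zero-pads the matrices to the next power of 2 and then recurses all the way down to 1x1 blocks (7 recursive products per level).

Matrix multiplication for 51x51 matrices:

Strassen's algorithm requires power-of-2 dimensions. Pad 51x51 to 64x64 (next power of 2).

Standard algorithm: 51^3 = 132651 multiplications
Strassen's algorithm: 7^(log2(64)) = 7^6 = 117649 multiplications
Savings: 132651 - 117649 = 15002 multiplications

Standard: 132651 multiplications (51^3). Strassen: 117649 multiplications (7^6, after padding to 64x64). Strassen reduces 8 recursive multiplications to 7 at each level.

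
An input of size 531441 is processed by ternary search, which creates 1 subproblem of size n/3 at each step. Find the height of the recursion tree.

For divide and conquer with division factor 3:

Problem sizes at each level:
Level 0: 531441
Level 1: 177147
Level 2: 59049
Level 3: 19683
Level 4: 6561
Level 5: 2187
Level 6: 729
Level 7: 243
Level 8: 81
Level 9: 27
Level 10: 9
Level 11: 3
Level 12: 1

The root is level 0 and the size-1 base case is level 12 (the tree spans levels 0 through 12, i.e. 13 levels counting the root), so the depth is the number of divisions: log_3(531441) = 12

The recursion tree depth is log_3(531441) = 12. At each level, the problem size is divided by 3, so it takes 12 divisions to reduce to a base case of size 1. The algorithm makes 1 recursive call at each level.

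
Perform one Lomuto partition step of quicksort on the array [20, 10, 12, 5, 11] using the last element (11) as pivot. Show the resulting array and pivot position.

Lomuto partition with pivot = 11:

Initial array: [20, 10, 12, 5, 11]

arr[0]=20 > 11: no swap
arr[1]=10 <= 11: swap with position 0, array becomes [10, 20, 12, 5, 11]
arr[2]=12 > 11: no swap
arr[3]=5 <= 11: swap with position 1, array becomes [10, 5, 12, 20, 11]

Place pivot at position 2: [10, 5, 11, 20, 12]
Pivot position: 2

After partitioning with pivot 11, the array becomes [10, 5, 11, 20, 12]. The pivot is placed at index 2. All elements to the left of the pivot are <= 11, and all elements to the right are > 11.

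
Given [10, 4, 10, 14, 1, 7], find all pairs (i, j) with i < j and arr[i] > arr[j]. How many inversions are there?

Finding inversions in [10, 4, 10, 14, 1, 7]:

(0, 1): arr[0]=10 > arr[1]=4
(0, 4): arr[0]=10 > arr[4]=1
(0, 5): arr[0]=10 > arr[5]=7
(1, 4): arr[1]=4 > arr[4]=1
(2, 4): arr[2]=10 > arr[4]=1
(2, 5): arr[2]=10 > arr[5]=7
(3, 4): arr[3]=14 > arr[4]=1
(3, 5): arr[3]=14 > arr[5]=7

Total inversions: 8

The array has 8 inversion(s): (0,1), (0,4), (0,5), (1,4), (2,4), (2,5), (3,4), (3,5). Each pair (i,j) satisfies i < j and arr[i] > arr[j].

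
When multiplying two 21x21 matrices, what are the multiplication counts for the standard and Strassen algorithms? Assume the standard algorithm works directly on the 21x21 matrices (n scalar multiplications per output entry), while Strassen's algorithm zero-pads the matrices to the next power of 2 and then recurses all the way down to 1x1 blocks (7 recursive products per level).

Matrix multiplication for 21x21 matrices:

Strassen's algorithm requires power-of-2 dimensions. Pad 21x21 to 32x32 (next power of 2).

Standard algorithm: 21^3 = 9261 multiplications
Strassen's algorithm: 7^(log2(32)) = 7^5 = 16807 multiplications
Difference: 9261 - 16807 = -7546 (Strassen uses MORE here due to padding overhead — for small or just-over-power-of-2 n, padding can outweigh the per-level savings)

Standard: 9261 multiplications (21^3). Strassen: 16807 multiplications (7^5, after padding to 32x32). Strassen reduces 8 recursive multiplications to 7 at each level.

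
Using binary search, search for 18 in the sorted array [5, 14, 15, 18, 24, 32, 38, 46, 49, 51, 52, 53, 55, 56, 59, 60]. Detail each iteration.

Binary search for 18 in [5, 14, 15, 18, 24, 32, 38, 46, 49, 51, 52, 53, 55, 56, 59, 60]:

lo=0, hi=15, mid=7, arr[mid]=46 -> 46 > 18, search left half
lo=0, hi=6, mid=3, arr[mid]=18 -> Found target at index 3!

Binary search finds 18 at index 3 after 2 comparisons. The search repeatedly halves the search space by comparing with the middle element.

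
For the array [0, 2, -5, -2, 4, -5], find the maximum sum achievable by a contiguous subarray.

Using Kadane's algorithm on [0, 2, -5, -2, 4, -5]:

Scanning through the array:
Position 1 (value 2): max_ending_here = 2, max_so_far = 2
Position 2 (value -5): max_ending_here = -3, max_so_far = 2
Position 3 (value -2): max_ending_here = -2, max_so_far = 2
Position 4 (value 4): max_ending_here = 4, max_so_far = 4
Position 5 (value -5): max_ending_here = -1, max_so_far = 4

Maximum subarray: [4]
Maximum sum: 4

The maximum subarray is [4] with sum 4. This subarray runs from index 4 to index 4.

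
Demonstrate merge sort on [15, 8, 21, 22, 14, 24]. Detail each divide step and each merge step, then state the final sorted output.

Merge sort trace:

Split: [15, 8, 21, 22, 14, 24] -> [15, 8, 21] and [22, 14, 24]
  Split: [15, 8, 21] -> [15] and [8, 21]
    Split: [8, 21] -> [8] and [21]
    Merge: [8] + [21] -> [8, 21]
  Merge: [15] + [8, 21] -> [8, 15, 21]
  Split: [22, 14, 24] -> [22] and [14, 24]
    Split: [14, 24] -> [14] and [24]
    Merge: [14] + [24] -> [14, 24]
  Merge: [22] + [14, 24] -> [14, 22, 24]
Merge: [8, 15, 21] + [14, 22, 24] -> [8, 14, 15, 21, 22, 24]

Final sorted array: [8, 14, 15, 21, 22, 24]

The merge sort proceeds by recursively splitting the array and merging sorted halves.
After all merges, the sorted array is [8, 14, 15, 21, 22, 24].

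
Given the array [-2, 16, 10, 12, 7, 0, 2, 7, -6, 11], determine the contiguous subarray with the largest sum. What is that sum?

Using Kadane's algorithm on [-2, 16, 10, 12, 7, 0, 2, 7, -6, 11]:

Scanning through the array:
Position 1 (value 16): max_ending_here = 16, max_so_far = 16
Position 2 (value 10): max_ending_here = 26, max_so_far = 26
Position 3 (value 12): max_ending_here = 38, max_so_far = 38
Position 4 (value 7): max_ending_here = 45, max_so_far = 45
Position 5 (value 0): max_ending_here = 45, max_so_far = 45
Position 6 (value 2): max_ending_here = 47, max_so_far = 47
Position 7 (value 7): max_ending_here = 54, max_so_far = 54
Position 8 (value -6): max_ending_here = 48, max_so_far = 54
Position 9 (value 11): max_ending_here = 59, max_so_far = 59

Maximum subarray: [16, 10, 12, 7, 0, 2, 7, -6, 11]
Maximum sum: 59

The maximum subarray is [16, 10, 12, 7, 0, 2, 7, -6, 11] with sum 59. This subarray runs from index 1 to index 9.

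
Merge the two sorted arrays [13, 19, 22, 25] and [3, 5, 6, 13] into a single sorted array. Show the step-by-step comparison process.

Merging process:

Compare 13 vs 3: take 3 from right. Merged: [3]
Compare 13 vs 5: take 5 from right. Merged: [3, 5]
Compare 13 vs 6: take 6 from right. Merged: [3, 5, 6]
Compare 13 vs 13: take 13 from left. Merged: [3, 5, 6, 13]
Compare 19 vs 13: take 13 from right. Merged: [3, 5, 6, 13, 13]
Append remaining from left: [19, 22, 25]. Merged: [3, 5, 6, 13, 13, 19, 22, 25]

Final merged array: [3, 5, 6, 13, 13, 19, 22, 25]
Total comparisons: 5

The merged array is [3, 5, 6, 13, 13, 19, 22, 25], requiring 5 comparisons. The merge step runs in O(n) time where n is the total number of elements.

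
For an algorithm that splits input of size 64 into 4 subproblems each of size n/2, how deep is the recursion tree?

For divide and conquer with division factor 2:

Problem sizes at each level:
Level 0: 64
Level 1: 32
Level 2: 16
Level 3: 8
Level 4: 4
Level 5: 2
Level 6: 1

The root is level 0 and the size-1 base case is level 6 (the tree spans levels 0 through 6, i.e. 7 levels counting the root), so the depth is the number of divisions: log_2(64) = 6

The recursion tree depth is log_2(64) = 6. At each level, the problem size is divided by 2, so it takes 6 divisions to reduce to a base case of size 1. The algorithm makes 4 recursive calls at each level.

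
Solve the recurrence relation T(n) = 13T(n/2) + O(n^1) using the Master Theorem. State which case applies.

Master Theorem for T(n) = 13T(n/2) + O(n^1):

a = 13, b = 2, c = 1
log_b(a) = log_2(13) = 3.7004

Case 1: c = 1 < log_2(13) = 3.7004
T(n) = O(n^(log_2 13))

For T(n) = 13T(n/2) + O(n^1): log_2(13) = 3.7004. This is Case 1 of the Master Theorem (c < log_b(a), work dominated by leaves), giving O(n^(log_2 13)).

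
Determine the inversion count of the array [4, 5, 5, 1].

Finding inversions in [4, 5, 5, 1]:

(0, 3): arr[0]=4 > arr[3]=1
(1, 3): arr[1]=5 > arr[3]=1
(2, 3): arr[2]=5 > arr[3]=1

Total inversions: 3

The array has 3 inversion(s): (0,3), (1,3), (2,3). Each pair (i,j) satisfies i < j and arr[i] > arr[j].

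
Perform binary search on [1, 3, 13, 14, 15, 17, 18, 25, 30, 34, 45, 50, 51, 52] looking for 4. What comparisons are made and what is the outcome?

Binary search for 4 in [1, 3, 13, 14, 15, 17, 18, 25, 30, 34, 45, 50, 51, 52]:

lo=0, hi=13, mid=6, arr[mid]=18 -> 18 > 4, search left half
lo=0, hi=5, mid=2, arr[mid]=13 -> 13 > 4, search left half
lo=0, hi=1, mid=0, arr[mid]=1 -> 1 < 4, search right half
lo=1, hi=1, mid=1, arr[mid]=3 -> 3 < 4, search right half
lo=2 > hi=1, target 4 not found

Binary search determines that 4 is not in the array after 4 comparisons. The search space was exhausted without finding the target.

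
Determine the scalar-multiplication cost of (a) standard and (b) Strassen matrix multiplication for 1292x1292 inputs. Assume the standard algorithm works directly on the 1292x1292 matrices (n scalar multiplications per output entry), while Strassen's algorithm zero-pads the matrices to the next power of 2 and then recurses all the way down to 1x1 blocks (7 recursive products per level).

Matrix multiplication for 1292x1292 matrices:

Strassen's algorithm requires power-of-2 dimensions. Pad 1292x1292 to 2048x2048 (next power of 2).

Standard algorithm: 1292^3 = 2156689088 multiplications
Strassen's algorithm: 7^(log2(2048)) = 7^11 = 1977326743 multiplications
Savings: 2156689088 - 1977326743 = 179362345 multiplications

Standard: 2156689088 multiplications (1292^3). Strassen: 1977326743 multiplications (7^11, after padding to 2048x2048). Strassen reduces 8 recursive multiplications to 7 at each level.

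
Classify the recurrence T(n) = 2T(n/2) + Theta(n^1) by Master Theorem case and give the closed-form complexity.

Master Theorem for T(n) = 2T(n/2) + O(n^1):

a = 2, b = 2, c = 1
log_b(a) = log_2(2) = 1.0000

Case 2: c = 1 = log_2(2) = 1.0000
T(n) = O(n^1 log n) = O(n log n)

For T(n) = 2T(n/2) + O(n^1): log_2(2) = 1.0000. This is Case 2 of the Master Theorem (c = log_b(a), equal work at all levels), giving O(n log n).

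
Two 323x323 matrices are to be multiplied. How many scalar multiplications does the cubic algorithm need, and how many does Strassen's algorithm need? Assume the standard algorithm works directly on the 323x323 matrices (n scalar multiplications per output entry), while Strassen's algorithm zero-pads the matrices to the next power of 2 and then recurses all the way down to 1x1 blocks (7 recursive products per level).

Matrix multiplication for 323x323 matrices:

Strassen's algorithm requires power-of-2 dimensions. Pad 323x323 to 512x512 (next power of 2).

Standard algorithm: 323^3 = 33698267 multiplications
Strassen's algorithm: 7^(log2(512)) = 7^9 = 40353607 multiplications
Difference: 33698267 - 40353607 = -6655340 (Strassen uses MORE here due to padding overhead — for small or just-over-power-of-2 n, padding can outweigh the per-level savings)

Standard: 33698267 multiplications (323^3). Strassen: 40353607 multiplications (7^9, after padding to 512x512). Strassen reduces 8 recursive multiplications to 7 at each level.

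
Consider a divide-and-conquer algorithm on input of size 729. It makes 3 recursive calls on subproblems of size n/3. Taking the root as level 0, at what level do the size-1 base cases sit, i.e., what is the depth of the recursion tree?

For divide and conquer with division factor 3:

Problem sizes at each level:
Level 0: 729
Level 1: 243
Level 2: 81
Level 3: 27
Level 4: 9
Level 5: 3
Level 6: 1

The root is level 0 and the size-1 base case is level 6 (the tree spans levels 0 through 6, i.e. 7 levels counting the root), so the depth is the number of divisions: log_3(729) = 6

The recursion tree depth is log_3(729) = 6. At each level, the problem size is divided by 3, so it takes 6 divisions to reduce to a base case of size 1. The algorithm makes 3 recursive calls at each level.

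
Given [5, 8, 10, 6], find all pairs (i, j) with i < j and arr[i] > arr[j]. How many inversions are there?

Finding inversions in [5, 8, 10, 6]:

(1, 3): arr[1]=8 > arr[3]=6
(2, 3): arr[2]=10 > arr[3]=6

Total inversions: 2

The array has 2 inversion(s): (1,3), (2,3). Each pair (i,j) satisfies i < j and arr[i] > arr[j].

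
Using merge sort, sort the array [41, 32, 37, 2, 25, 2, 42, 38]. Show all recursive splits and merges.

Merge sort trace:

Split: [41, 32, 37, 2, 25, 2, 42, 38] -> [41, 32, 37, 2] and [25, 2, 42, 38]
  Split: [41, 32, 37, 2] -> [41, 32] and [37, 2]
    Split: [41, 32] -> [41] and [32]
    Merge: [41] + [32] -> [32, 41]
    Split: [37, 2] -> [37] and [2]
    Merge: [37] + [2] -> [2, 37]
  Merge: [32, 41] + [2, 37] -> [2, 32, 37, 41]
  Split: [25, 2, 42, 38] -> [25, 2] and [42, 38]
    Split: [25, 2] -> [25] and [2]
    Merge: [25] + [2] -> [2, 25]
    Split: [42, 38] -> [42] and [38]
    Merge: [42] + [38] -> [38, 42]
  Merge: [2, 25] + [38, 42] -> [2, 25, 38, 42]
Merge: [2, 32, 37, 41] + [2, 25, 38, 42] -> [2, 2, 25, 32, 37, 38, 41, 42]

Final sorted array: [2, 2, 25, 32, 37, 38, 41, 42]

The merge sort proceeds by recursively splitting the array and merging sorted halves.
After all merges, the sorted array is [2, 2, 25, 32, 37, 38, 41, 42].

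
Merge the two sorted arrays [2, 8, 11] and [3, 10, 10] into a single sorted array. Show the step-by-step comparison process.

Merging process:

Compare 2 vs 3: take 2 from left. Merged: [2]
Compare 8 vs 3: take 3 from right. Merged: [2, 3]
Compare 8 vs 10: take 8 from left. Merged: [2, 3, 8]
Compare 11 vs 10: take 10 from right. Merged: [2, 3, 8, 10]
Compare 11 vs 10: take 10 from right. Merged: [2, 3, 8, 10, 10]
Append remaining from left: [11]. Merged: [2, 3, 8, 10, 10, 11]

Final merged array: [2, 3, 8, 10, 10, 11]
Total comparisons: 5

The merged array is [2, 3, 8, 10, 10, 11], requiring 5 comparisons. The merge step runs in O(n) time where n is the total number of elements.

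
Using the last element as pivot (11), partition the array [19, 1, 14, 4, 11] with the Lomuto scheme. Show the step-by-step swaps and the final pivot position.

Lomuto partition with pivot = 11:

Initial array: [19, 1, 14, 4, 11]

arr[0]=19 > 11: no swap
arr[1]=1 <= 11: swap with position 0, array becomes [1, 19, 14, 4, 11]
arr[2]=14 > 11: no swap
arr[3]=4 <= 11: swap with position 1, array becomes [1, 4, 14, 19, 11]

Place pivot at position 2: [1, 4, 11, 19, 14]
Pivot position: 2

After partitioning with pivot 11, the array becomes [1, 4, 11, 19, 14]. The pivot is placed at index 2. All elements to the left of the pivot are <= 11, and all elements to the right are > 11.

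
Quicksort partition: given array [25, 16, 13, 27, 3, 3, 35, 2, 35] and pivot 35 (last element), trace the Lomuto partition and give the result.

Lomuto partition with pivot = 35:

Initial array: [25, 16, 13, 27, 3, 3, 35, 2, 35]

arr[0]=25 <= 35: swap with position 0, array becomes [25, 16, 13, 27, 3, 3, 35, 2, 35]
arr[1]=16 <= 35: swap with position 1, array becomes [25, 16, 13, 27, 3, 3, 35, 2, 35]
arr[2]=13 <= 35: swap with position 2, array becomes [25, 16, 13, 27, 3, 3, 35, 2, 35]
arr[3]=27 <= 35: swap with position 3, array becomes [25, 16, 13, 27, 3, 3, 35, 2, 35]
arr[4]=3 <= 35: swap with position 4, array becomes [25, 16, 13, 27, 3, 3, 35, 2, 35]
arr[5]=3 <= 35: swap with position 5, array becomes [25, 16, 13, 27, 3, 3, 35, 2, 35]
arr[6]=35 <= 35: swap with position 6, array becomes [25, 16, 13, 27, 3, 3, 35, 2, 35]
arr[7]=2 <= 35: swap with position 7, array becomes [25, 16, 13, 27, 3, 3, 35, 2, 35]

Place pivot at position 8: [25, 16, 13, 27, 3, 3, 35, 2, 35]
Pivot position: 8

After partitioning with pivot 35, the array becomes [25, 16, 13, 27, 3, 3, 35, 2, 35]. The pivot is placed at index 8. All elements to the left of the pivot are <= 35, and all elements to the right are > 35.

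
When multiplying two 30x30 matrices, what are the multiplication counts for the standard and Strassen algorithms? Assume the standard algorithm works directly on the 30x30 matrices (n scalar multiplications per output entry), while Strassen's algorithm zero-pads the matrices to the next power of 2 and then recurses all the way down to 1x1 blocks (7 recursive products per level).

Matrix multiplication for 30x30 matrices:

Strassen's algorithm requires power-of-2 dimensions. Pad 30x30 to 32x32 (next power of 2).

Standard algorithm: 30^3 = 27000 multiplications
Strassen's algorithm: 7^(log2(32)) = 7^5 = 16807 multiplications
Savings: 27000 - 16807 = 10193 multiplications

Standard: 27000 multiplications (30^3). Strassen: 16807 multiplications (7^5, after padding to 32x32). Strassen reduces 8 recursive multiplications to 7 at each level.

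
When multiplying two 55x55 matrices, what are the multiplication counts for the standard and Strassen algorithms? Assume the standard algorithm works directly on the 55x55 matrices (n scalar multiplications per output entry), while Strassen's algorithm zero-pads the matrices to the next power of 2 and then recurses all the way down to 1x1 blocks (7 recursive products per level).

Matrix multiplication for 55x55 matrices:

Strassen's algorithm requires power-of-2 dimensions. Pad 55x55 to 64x64 (next power of 2).

Standard algorithm: 55^3 = 166375 multiplications
Strassen's algorithm: 7^(log2(64)) = 7^6 = 117649 multiplications
Savings: 166375 - 117649 = 48726 multiplications

Standard: 166375 multiplications (55^3). Strassen: 117649 multiplications (7^6, after padding to 64x64). Strassen reduces 8 recursive multiplications to 7 at each level.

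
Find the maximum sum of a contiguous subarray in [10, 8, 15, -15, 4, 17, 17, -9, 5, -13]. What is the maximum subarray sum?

Using Kadane's algorithm on [10, 8, 15, -15, 4, 17, 17, -9, 5, -13]:

Scanning through the array:
Position 1 (value 8): max_ending_here = 18, max_so_far = 18
Position 2 (value 15): max_ending_here = 33, max_so_far = 33
Position 3 (value -15): max_ending_here = 18, max_so_far = 33
Position 4 (value 4): max_ending_here = 22, max_so_far = 33
Position 5 (value 17): max_ending_here = 39, max_so_far = 39
Position 6 (value 17): max_ending_here = 56, max_so_far = 56
Position 7 (value -9): max_ending_here = 47, max_so_far = 56
Position 8 (value 5): max_ending_here = 52, max_so_far = 56
Position 9 (value -13): max_ending_here = 39, max_so_far = 56

Maximum subarray: [10, 8, 15, -15, 4, 17, 17]
Maximum sum: 56

The maximum subarray is [10, 8, 15, -15, 4, 17, 17] with sum 56. This subarray runs from index 0 to index 6.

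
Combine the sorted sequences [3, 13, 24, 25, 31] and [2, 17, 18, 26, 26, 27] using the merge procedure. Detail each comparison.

Merging process:

Compare 3 vs 2: take 2 from right. Merged: [2]
Compare 3 vs 17: take 3 from left. Merged: [2, 3]
Compare 13 vs 17: take 13 from left. Merged: [2, 3, 13]
Compare 24 vs 17: take 17 from right. Merged: [2, 3, 13, 17]
Compare 24 vs 18: take 18 from right. Merged: [2, 3, 13, 17, 18]
Compare 24 vs 26: take 24 from left. Merged: [2, 3, 13, 17, 18, 24]
Compare 25 vs 26: take 25 from left. Merged: [2, 3, 13, 17, 18, 24, 25]
Compare 31 vs 26: take 26 from right. Merged: [2, 3, 13, 17, 18, 24, 25, 26]
Compare 31 vs 26: take 26 from right. Merged: [2, 3, 13, 17, 18, 24, 25, 26, 26]
Compare 31 vs 27: take 27 from right. Merged: [2, 3, 13, 17, 18, 24, 25, 26, 26, 27]
Append remaining from left: [31]. Merged: [2, 3, 13, 17, 18, 24, 25, 26, 26, 27, 31]

Final merged array: [2, 3, 13, 17, 18, 24, 25, 26, 26, 27, 31]
Total comparisons: 10

The merged array is [2, 3, 13, 17, 18, 24, 25, 26, 26, 27, 31], requiring 10 comparisons. The merge step runs in O(n) time where n is the total number of elements.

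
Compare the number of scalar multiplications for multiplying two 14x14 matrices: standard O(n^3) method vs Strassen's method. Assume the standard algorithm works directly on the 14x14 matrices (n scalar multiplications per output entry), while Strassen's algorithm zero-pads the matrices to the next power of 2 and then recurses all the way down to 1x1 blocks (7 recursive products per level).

Matrix multiplication for 14x14 matrices:

Strassen's algorithm requires power-of-2 dimensions. Pad 14x14 to 16x16 (next power of 2).

Standard algorithm: 14^3 = 2744 multiplications
Strassen's algorithm: 7^(log2(16)) = 7^4 = 2401 multiplications
Savings: 2744 - 2401 = 343 multiplications

Standard: 2744 multiplications (14^3). Strassen: 2401 multiplications (7^4, after padding to 16x16). Strassen reduces 8 recursive multiplications to 7 at each level.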